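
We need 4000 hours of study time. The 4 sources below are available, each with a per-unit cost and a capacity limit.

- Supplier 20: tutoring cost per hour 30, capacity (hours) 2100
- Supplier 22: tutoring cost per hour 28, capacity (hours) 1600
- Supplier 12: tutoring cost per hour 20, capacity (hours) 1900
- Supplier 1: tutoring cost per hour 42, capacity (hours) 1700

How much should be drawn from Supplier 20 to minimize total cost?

500

Cheapest first:
Take 1900 from Supplier 12 at 20 — need 2100 more.
Supplier 22 at 28: take all 1600 hours — 500 still needed.
Supplier 20 (30): take the remaining 500 — done.
Supplier 1: unused.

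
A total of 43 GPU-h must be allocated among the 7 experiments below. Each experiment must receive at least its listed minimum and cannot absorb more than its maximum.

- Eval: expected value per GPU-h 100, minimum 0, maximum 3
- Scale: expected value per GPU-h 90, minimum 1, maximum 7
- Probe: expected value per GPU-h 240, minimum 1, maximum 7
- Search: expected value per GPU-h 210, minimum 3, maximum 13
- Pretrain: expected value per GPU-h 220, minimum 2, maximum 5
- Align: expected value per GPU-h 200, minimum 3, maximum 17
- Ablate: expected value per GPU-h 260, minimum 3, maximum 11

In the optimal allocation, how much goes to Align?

Meeting every minimum uses 0+1+1+3+2+3+3 = 13 GPU-h, leaving 30.
Order the experiments by expected value per GPU-h: Ablate 260 > Probe 240 > Pretrain 220 > Search 210 > Align 200 > Eval 100 > Scale 90.
Give Ablate 8 more to hit its cap of 11 → 22 left.
Give Probe 6 more to hit its cap of 7 → 16 left.
Pretrain takes 3 more to reach its cap of 5 → 13 left.
Search takes 10 more to reach its cap of 13 → 3 left.
Align has room for 14 more but only 3 remain, so it gets 6.

6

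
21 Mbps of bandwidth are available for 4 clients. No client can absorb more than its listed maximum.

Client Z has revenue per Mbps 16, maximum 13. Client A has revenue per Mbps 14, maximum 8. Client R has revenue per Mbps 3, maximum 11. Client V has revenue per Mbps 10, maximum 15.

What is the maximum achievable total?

Order the clients by revenue per Mbps: Client Z 16 > Client A 14 > Client V 10 > Client R 3.
Client Z: +13 to 13 (cap) — 8 left.
Give Client A 8 to hit its cap of 8 — 0 left.
Total = 16×13 + 14×8 = 320.

320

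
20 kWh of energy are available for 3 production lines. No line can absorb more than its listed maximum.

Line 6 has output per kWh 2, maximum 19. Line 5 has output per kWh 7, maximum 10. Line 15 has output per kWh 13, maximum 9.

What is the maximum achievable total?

Rank by output per kWh: Line 15 13 > Line 5 7 > Line 6 2.
Line 15: +9 to 9 (cap) → 11 left.
Give Line 5 10 to hit its cap of 10 → 1 left.
Line 6: +1 (room for 19) → 1. Pool exhausted.
Total = 2×1 + 7×10 + 13×9 = 189.

189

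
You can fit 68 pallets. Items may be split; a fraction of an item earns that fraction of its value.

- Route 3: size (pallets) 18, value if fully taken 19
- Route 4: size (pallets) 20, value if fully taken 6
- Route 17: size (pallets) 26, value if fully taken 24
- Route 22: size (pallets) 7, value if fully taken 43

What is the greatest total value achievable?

Rank by value-to-size ratio: Route 22 43/7≈6.14, Route 3 19/18≈1.06, Route 17 24/26≈0.923, Route 4 6/20≈0.3.
Take all of Route 22 (7 pallets, value 43) ; 61 pallets left.
Take all of Route 3 (18 pallets, value 19) ; 43 pallets left.
All 26 pallets of Route 17 fit (value 24) ; 17 remain.
Fill the last 17 pallets with part of Route 4: 17/20 of it earns 5.1.
Total value = 91.1.

91.1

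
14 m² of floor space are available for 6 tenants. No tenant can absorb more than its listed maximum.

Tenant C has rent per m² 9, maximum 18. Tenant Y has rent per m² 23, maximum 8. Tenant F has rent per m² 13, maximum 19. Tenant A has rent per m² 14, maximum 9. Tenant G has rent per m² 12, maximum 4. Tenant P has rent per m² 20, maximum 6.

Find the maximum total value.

Order the tenants by rent per m²: Tenant Y 23 > Tenant P 20 > Tenant A 14 > Tenant F 13 > Tenant G 12 > Tenant C 9.
Tenant Y takes 8 to reach its cap of 8 → 6 left.
Tenant P: +6 to 6 (cap) → 0 left.
Total = 23×8 + 20×6 = 304.

304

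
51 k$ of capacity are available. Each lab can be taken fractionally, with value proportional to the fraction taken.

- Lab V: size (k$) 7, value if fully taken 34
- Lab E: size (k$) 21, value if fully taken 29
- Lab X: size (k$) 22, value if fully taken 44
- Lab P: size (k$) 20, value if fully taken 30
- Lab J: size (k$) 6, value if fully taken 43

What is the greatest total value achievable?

145

Rank by value-to-size ratio: Lab J 43/6≈7.17, Lab V 34/7≈4.86, Lab X 44/22≈2, Lab P 30/20≈1.5, Lab E 29/21≈1.38.
Lab J: take in full, 6 k$ for value 43 ; 45 left.
All 7 k$ of Lab V fit (value 34) ; 38 remain.
Take all of Lab X (22 k$, value 44) ; 16 k$ left.
Fill the last 16 k$ with part of Lab P: 16/20 of it earns 24.
Total value = 145.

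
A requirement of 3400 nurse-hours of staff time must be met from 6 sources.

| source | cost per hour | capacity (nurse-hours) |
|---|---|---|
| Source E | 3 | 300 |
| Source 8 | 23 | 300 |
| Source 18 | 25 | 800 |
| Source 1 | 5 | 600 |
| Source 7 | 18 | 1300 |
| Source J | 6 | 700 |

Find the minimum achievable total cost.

Cheapest first:
Source E at 3: take all 300 nurse-hours — 3100 still needed.
Source 1 (5): use full 600 — 2500 nurse-hours to go.
Take 700 from Source J at 6 — need 1800 more.
Take 1300 from Source 7 at 18 — need 500 more.
Take 300 from Source 8 at 23 — need 200 more.
Source 18 at 25: take 200 of its 800 — requirement met.
Cost = 300×3 + 600×5 + 700×6 + 1300×18 + 300×23 + 200×25 = 43400.

43400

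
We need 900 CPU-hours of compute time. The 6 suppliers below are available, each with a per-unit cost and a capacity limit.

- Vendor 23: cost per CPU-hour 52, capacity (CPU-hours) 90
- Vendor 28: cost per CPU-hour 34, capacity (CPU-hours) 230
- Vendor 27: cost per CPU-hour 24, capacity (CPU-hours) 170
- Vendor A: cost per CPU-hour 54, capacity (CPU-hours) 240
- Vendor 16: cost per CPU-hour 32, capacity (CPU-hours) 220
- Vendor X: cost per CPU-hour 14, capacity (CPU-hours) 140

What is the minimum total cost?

Use suppliers in increasing cost order.
Vendor X at 14: take all 140 CPU-hours — 760 still needed.
Vendor 27 (24): use full 170 — 590 CPU-hours to go.
Vendor 16 at 32: take all 220 CPU-hours — 370 still needed.
Vendor 28 (34): use full 230 — 140 CPU-hours to go.
Vendor 23 (52): use full 90 — 50 CPU-hours to go.
Vendor A at 54: take 50 of its 240 — requirement met.
Cost = 140×14 + 170×24 + 220×32 + 230×34 + 90×52 + 50×54 = 28280.

28280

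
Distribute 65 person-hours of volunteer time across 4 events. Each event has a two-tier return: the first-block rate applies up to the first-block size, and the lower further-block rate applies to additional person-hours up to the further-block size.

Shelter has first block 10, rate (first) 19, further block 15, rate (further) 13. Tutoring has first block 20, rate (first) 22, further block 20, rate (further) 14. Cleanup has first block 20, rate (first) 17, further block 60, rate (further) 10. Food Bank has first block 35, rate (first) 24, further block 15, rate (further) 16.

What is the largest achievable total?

Order all 8 blocks by rate: Food Bank/T1 24 > Tutoring/T1 22 > Shelter/T1 19 > Cleanup/T1 17 > Food Bank/T2 16 > Tutoring/T2 14 > Shelter/T2 13 > Cleanup/T2 10.
Fill Food Bank T1 block (35 at 24) — 30 left.
Tutoring/T1 (22): +20 — 10 left.
Shelter T1 at 19: fill all 10 — 0 left.
Total = 24×35 + 22×20 + 19×10 = 1470.

1470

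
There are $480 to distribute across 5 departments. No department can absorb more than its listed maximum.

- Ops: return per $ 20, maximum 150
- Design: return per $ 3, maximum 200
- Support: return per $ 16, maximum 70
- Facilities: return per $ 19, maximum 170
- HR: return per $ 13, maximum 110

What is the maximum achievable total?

Highest return per $ first: Ops 20 > Facilities 19 > Support 16 > HR 13 > Design 3.
Ops takes 150 to reach its cap of 150 ; 330 left.
Facilities: +170 to 170 (cap) ; 160 left.
Support takes 70 to reach its cap of 70 ; 90 left.
HR: +90 (room for 110) → 90. Pool exhausted.
Total = 20×150 + 16×70 + 19×170 + 13×90 = 8520.

8520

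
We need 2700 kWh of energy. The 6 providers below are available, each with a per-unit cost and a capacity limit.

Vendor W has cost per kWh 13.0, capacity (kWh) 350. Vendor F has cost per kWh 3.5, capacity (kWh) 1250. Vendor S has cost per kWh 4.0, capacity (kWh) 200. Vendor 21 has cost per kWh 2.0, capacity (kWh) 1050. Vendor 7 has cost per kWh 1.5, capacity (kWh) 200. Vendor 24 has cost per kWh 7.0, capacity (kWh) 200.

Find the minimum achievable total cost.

7575

Cheapest first:
Vendor 7 (1.5): use full 200 ; 2500 kWh to go.
Take 1050 from Vendor 21 at 2.0 ; need 1450 more.
Vendor F (3.5): use full 1250 ; 200 kWh to go.
Take 200 from Vendor S at 4.0 ; need 0 more.
Vendor 24, Vendor W: unused.
Cost = 200×1.5 + 1050×2.0 + 1250×3.5 + 200×4.0 = 7575.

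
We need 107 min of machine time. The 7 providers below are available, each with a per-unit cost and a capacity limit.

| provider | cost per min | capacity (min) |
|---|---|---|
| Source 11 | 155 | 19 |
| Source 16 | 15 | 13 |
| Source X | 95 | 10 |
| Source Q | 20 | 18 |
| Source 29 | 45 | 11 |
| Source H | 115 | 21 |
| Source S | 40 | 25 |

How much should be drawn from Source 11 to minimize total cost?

Cheapest first:
Source 16 at 15: take all 13 min → 94 still needed.
Source Q at 20: take all 18 min → 76 still needed.
Source S at 40: take all 25 min → 51 still needed.
Source 29 (45): use full 11 → 40 min to go.
Source X at 95: take all 10 min → 30 still needed.
Take 21 from Source H at 115 → need 9 more.
Source 11 (155): take the remaining 9 → done.

9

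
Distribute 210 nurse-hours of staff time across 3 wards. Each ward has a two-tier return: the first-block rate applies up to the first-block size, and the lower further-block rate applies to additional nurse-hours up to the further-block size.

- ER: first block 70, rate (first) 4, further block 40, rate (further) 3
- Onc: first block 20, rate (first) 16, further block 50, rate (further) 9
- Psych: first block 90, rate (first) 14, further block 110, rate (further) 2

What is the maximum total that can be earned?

2230

Treat each block as its own option and order by rate: Onc/tier1 16 > Psych/tier1 14 > Onc/tier2 9 > ER/tier1 4 > ER/tier2 3 > Psych/tier2 2.
Fill Onc tier1 block (20 at 16) ; 190 left.
Fill Psych tier1 block (90 at 14) ; 100 left.
Fill Onc tier2 block (50 at 9) ; 50 left.
ER/tier1: +50 of 70 at 4; pool empty.
Total = 16×20 + 14×90 + 9×50 + 4×50 = 2230.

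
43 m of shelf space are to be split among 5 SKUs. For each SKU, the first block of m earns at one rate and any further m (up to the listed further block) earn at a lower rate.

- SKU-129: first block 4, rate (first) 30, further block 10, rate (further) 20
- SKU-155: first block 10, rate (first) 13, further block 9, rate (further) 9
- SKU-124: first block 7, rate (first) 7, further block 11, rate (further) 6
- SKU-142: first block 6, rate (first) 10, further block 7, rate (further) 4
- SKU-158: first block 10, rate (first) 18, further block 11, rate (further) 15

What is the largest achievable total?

769

Treat each block as its own option and order by rate: SKU-129/tier1 30 > SKU-129/tier2 20 > SKU-158/tier1 18 > SKU-158/tier2 15 > SKU-155/tier1 13 > SKU-142/tier1 10 > SKU-155/tier2 9 > SKU-124/tier1 7 > SKU-124/tier2 6 > SKU-142/tier2 4.
Fill SKU-129 tier1 block (4 at 30) — 39 left.
SKU-129 tier2 at 20: fill all 10 — 29 left.
SKU-158 tier1 at 18: fill all 10 — 19 left.
SKU-158 tier2 at 15: fill all 11 — 8 left.
SKU-155 tier1 at 13: only 8 left, fill 8.
Total = 30×4 + 20×10 + 18×10 + 15×11 + 13×8 = 769.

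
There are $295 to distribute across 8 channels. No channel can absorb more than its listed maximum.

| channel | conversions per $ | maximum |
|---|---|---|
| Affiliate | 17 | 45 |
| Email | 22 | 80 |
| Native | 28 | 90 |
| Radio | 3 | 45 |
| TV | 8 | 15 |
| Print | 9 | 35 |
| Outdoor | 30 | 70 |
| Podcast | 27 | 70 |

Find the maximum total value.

Highest conversions per $ first: Outdoor 30 > Native 28 > Podcast 27 > Email 22 > Affiliate 17 > Print 9 > TV 8 > Radio 3.
Outdoor: +70 to 70 (cap) ; 225 left.
Native: +90 to 90 (cap) ; 135 left.
Podcast takes 70 to reach its cap of 70 ; 65 left.
Email has room for 80 but only 65 remain, so it gets 65.
Total = 22×65 + 28×90 + 30×70 + 27×70 = 7940.

7940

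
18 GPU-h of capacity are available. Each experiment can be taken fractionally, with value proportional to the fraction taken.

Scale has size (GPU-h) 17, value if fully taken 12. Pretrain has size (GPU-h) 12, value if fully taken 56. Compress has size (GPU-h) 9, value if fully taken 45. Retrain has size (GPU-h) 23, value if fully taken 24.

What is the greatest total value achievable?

Sort by value density: Compress 45/9≈5, Pretrain 56/12≈4.67, Retrain 24/23≈1.04, Scale 12/17≈0.706.
Take all of Compress (9 GPU-h, value 45) ; 9 GPU-h left.
Only 9 GPU-h remain; take 9/12 of Pretrain for value 56×9/12 = 42.
Total value = 87.

87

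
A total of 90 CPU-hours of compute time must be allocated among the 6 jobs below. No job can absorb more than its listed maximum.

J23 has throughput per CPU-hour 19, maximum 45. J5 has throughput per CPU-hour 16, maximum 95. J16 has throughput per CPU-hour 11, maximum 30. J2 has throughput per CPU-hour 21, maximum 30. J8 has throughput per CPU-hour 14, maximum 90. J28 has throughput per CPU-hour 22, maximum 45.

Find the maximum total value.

1905

Highest throughput per CPU-hour first: J28 22 > J2 21 > J23 19 > J5 16 > J8 14 > J16 11.
J28 takes 45 to reach its cap of 45 — 45 left.
J2 takes 30 to reach its cap of 30 — 15 left.
Only 15 left; J23 takes them to reach 15.
Total = 19×15 + 21×30 + 22×45 = 1905.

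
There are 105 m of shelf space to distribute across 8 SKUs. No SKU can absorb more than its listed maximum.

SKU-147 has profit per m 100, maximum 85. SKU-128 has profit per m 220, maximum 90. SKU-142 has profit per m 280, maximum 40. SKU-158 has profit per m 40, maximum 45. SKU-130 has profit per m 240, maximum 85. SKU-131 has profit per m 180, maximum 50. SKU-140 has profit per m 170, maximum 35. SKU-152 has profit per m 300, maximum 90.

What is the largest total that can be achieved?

Order the SKUs by profit per m: SKU-152 300 > SKU-142 280 > SKU-130 240 > SKU-128 220 > SKU-131 180 > SKU-140 170 > SKU-147 100 > SKU-158 40.
SKU-152 takes 90 to reach its cap of 90 → 15 left.
SKU-142: +15 (room for 40) → 15. Pool exhausted.
Total = 280×15 + 300×90 = 31200.

31200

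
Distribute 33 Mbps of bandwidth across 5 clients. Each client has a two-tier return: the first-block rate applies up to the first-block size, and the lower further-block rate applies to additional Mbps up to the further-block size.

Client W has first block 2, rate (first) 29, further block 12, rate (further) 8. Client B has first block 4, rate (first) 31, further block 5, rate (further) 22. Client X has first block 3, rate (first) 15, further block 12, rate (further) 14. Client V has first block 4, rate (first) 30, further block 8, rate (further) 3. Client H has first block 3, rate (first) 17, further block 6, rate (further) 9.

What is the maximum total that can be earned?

Treat each block as its own option and order by rate: Client B/first 31 > Client V/first 30 > Client W/first 29 > Client B/second 22 > Client H/first 17 > Client X/first 15 > Client X/second 14 > Client H/second 9 > Client W/second 8 > Client V/second 3.
Client B first at 31: fill all 4 — 29 left.
Client V/first (30): +4 — 25 left.
Client W/first (29): +2 — 23 left.
Client B/second (22): +5 — 18 left.
Client H/first (17): +3 — 15 left.
Fill Client X first block (3 at 15) — 12 left.
Client X/second (14): +12 — 0 left.
Total = 31×4 + 30×4 + 29×2 + 22×5 + 17×3 + 15×3 + 14×12 = 676.

676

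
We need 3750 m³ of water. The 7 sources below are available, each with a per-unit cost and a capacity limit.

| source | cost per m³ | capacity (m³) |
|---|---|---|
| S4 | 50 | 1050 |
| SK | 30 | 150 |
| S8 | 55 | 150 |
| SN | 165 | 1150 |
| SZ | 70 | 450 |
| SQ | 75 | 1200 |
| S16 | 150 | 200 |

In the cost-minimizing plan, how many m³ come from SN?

550

Cheapest first:
SK at 30: take all 150 m³ → 3600 still needed.
Take 1050 from S4 at 50 → need 2550 more.
S8 at 55: take all 150 m³ → 2400 still needed.
SZ (70): use full 450 → 1950 m³ to go.
SQ (75): use full 1200 → 750 m³ to go.
S16 at 150: take all 200 m³ → 550 still needed.
SN at 165: take 550 of its 1150 → requirement met.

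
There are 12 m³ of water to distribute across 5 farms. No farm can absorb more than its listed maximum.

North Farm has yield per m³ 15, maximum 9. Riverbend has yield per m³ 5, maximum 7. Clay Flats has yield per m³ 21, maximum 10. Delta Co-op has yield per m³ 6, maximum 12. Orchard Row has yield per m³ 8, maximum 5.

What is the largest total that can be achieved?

Rank by yield per m³: Clay Flats 21 > North Farm 15 > Orchard Row 8 > Delta Co-op 6 > Riverbend 5.
Give Clay Flats 10 to hit its cap of 10 → 2 left.
Only 2 left; North Farm takes them to reach 2.
Total = 15×2 + 21×10 = 240.

240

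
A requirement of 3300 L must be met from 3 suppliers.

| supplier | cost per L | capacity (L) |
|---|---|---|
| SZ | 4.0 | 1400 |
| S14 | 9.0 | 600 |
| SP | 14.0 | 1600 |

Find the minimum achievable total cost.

Cheapest first:
Take 1400 from SZ at 4.0 ; need 1900 more.
S14 at 9.0: take all 600 L ; 1300 still needed.
Take 1300 from SP at 14.0 to finish.
Cost = 1400×4.0 + 600×9.0 + 1300×14.0 = 29200.

29200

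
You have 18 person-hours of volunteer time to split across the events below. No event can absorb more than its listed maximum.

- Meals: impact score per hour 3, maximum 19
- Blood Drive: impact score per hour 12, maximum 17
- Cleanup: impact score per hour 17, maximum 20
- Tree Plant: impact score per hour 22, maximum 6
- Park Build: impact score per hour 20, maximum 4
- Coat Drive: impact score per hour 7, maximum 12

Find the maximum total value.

348

Order the events by impact score per hour: Tree Plant 22 > Park Build 20 > Cleanup 17 > Blood Drive 12 > Coat Drive 7 > Meals 3.
Give Tree Plant 6 to hit its cap of 6 → 12 left.
Give Park Build 4 to hit its cap of 4 → 8 left.
Cleanup: +8 (room for 20) → 8. Pool exhausted.
Total = 17×8 + 22×6 + 20×4 = 348.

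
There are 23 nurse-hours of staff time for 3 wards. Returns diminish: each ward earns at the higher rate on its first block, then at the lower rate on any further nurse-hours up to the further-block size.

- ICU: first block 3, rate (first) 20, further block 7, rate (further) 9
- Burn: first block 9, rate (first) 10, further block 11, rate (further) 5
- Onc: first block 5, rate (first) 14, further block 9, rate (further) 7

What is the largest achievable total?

Treat each block as its own option and order by rate: ICU/T1 20 > Onc/T1 14 > Burn/T1 10 > ICU/T2 9 > Onc/T2 7 > Burn/T2 5.
Fill ICU T1 block (3 at 20) — 20 left.
Onc T1 at 14: fill all 5 — 15 left.
Fill Burn T1 block (9 at 10) — 6 left.
ICU/T2: +6 of 7 at 9; pool empty.
Total = 20×3 + 14×5 + 10×9 + 9×6 = 274.

274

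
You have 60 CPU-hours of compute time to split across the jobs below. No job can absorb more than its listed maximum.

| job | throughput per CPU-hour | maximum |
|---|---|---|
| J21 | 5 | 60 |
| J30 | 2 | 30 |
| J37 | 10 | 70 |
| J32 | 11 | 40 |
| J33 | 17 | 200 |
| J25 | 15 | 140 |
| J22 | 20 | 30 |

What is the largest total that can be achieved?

1110

Highest throughput per CPU-hour first: J22 20 > J33 17 > J25 15 > J32 11 > J37 10 > J21 5 > J30 2.
Give J22 30 to hit its cap of 30 — 30 left.
Only 30 left; J33 takes them to reach 30.
Total = 17×30 + 20×30 = 1110.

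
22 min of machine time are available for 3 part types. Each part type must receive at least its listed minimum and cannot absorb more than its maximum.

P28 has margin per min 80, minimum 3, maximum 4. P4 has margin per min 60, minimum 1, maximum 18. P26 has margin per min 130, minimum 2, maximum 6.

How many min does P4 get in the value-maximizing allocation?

Meeting every minimum uses 3+1+2 = 6 min, leaving 16.
Order the part types by margin per min: P26 130 > P28 80 > P4 60.
Give P26 4 more to hit its cap of 6 — 12 left.
P28: +1 to 4 (cap) — 11 left.
Only 11 left; P4 takes them to reach 12.

12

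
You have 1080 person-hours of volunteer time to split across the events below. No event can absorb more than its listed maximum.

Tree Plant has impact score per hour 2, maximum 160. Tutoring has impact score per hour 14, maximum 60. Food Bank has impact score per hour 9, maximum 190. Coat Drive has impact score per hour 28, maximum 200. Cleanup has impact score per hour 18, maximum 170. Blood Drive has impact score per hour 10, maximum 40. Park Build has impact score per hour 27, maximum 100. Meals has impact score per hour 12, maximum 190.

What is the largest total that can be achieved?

16850

Order the events by impact score per hour: Coat Drive 28 > Park Build 27 > Cleanup 18 > Tutoring 14 > Meals 12 > Blood Drive 10 > Food Bank 9 > Tree Plant 2.
Coat Drive: +200 to 200 (cap) ; 880 left.
Give Park Build 100 to hit its cap of 100 ; 780 left.
Cleanup: +170 to 170 (cap) ; 610 left.
Tutoring: +60 to 60 (cap) ; 550 left.
Give Meals 190 to hit its cap of 190 ; 360 left.
Blood Drive takes 40 to reach its cap of 40 ; 320 left.
Food Bank takes 190 to reach its cap of 190 ; 130 left.
Only 130 left; Tree Plant takes them to reach 130.
Total = 2×130 + 14×60 + 9×190 + 28×200 + 18×170 + 10×40 + 27×100 + 12×190 = 16850.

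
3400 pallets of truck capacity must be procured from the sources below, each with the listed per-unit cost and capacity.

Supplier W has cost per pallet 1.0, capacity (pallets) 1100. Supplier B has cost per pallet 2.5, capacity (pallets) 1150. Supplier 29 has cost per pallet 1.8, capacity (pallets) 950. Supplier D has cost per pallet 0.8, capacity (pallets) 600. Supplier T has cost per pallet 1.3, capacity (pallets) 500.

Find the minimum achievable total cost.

Fill from the cheapest source first.
Supplier D (0.8): use full 600 ; 2800 pallets to go.
Take 1100 from Supplier W at 1.0 ; need 1700 more.
Supplier T (1.3): use full 500 ; 1200 pallets to go.
Supplier 29 (1.8): use full 950 ; 250 pallets to go.
Supplier B (2.5): take the remaining 250 ; done.
Cost = 600×0.8 + 1100×1.0 + 500×1.3 + 950×1.8 + 250×2.5 = 4565.

4565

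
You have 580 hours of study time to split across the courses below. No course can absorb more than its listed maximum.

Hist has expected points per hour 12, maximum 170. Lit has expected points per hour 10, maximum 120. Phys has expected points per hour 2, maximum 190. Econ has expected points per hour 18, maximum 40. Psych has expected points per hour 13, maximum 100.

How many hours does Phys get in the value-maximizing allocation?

150

Rank by expected points per hour: Econ 18 > Psych 13 > Hist 12 > Lit 10 > Phys 2.
Give Econ 40 to hit its cap of 40 — 540 left.
Psych: +100 to 100 (cap) — 440 left.
Hist takes 170 to reach its cap of 170 — 270 left.
Lit: +120 to 120 (cap) — 150 left.
Only 150 left; Phys takes them to reach 150.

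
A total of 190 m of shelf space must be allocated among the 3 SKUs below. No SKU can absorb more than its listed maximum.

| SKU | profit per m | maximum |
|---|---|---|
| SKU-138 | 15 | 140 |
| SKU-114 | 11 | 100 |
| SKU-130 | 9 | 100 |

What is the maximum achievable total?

Order the SKUs by profit per m: SKU-138 15 > SKU-114 11 > SKU-130 9.
Give SKU-138 140 to hit its cap of 140 — 50 left.
SKU-114: +50 (room for 100) → 50. Pool exhausted.
Total = 15×140 + 11×50 = 2650.

2650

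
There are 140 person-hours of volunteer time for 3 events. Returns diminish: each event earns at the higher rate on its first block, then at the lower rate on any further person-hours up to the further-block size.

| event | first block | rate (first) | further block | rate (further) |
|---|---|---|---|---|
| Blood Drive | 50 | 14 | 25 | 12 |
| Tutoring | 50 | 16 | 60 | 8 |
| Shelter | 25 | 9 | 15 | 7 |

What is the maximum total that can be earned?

Treat each block as its own option and order by rate: Tutoring/first 16 > Blood Drive/first 14 > Blood Drive/second 12 > Shelter/first 9 > Tutoring/second 8 > Shelter/second 7.
Tutoring/first (16): +50 → 90 left.
Blood Drive/first (14): +50 → 40 left.
Fill Blood Drive second block (25 at 12) → 15 left.
Shelter first at 9: only 15 left, fill 15.
Total = 16×50 + 14×50 + 12×25 + 9×15 = 1935.

1935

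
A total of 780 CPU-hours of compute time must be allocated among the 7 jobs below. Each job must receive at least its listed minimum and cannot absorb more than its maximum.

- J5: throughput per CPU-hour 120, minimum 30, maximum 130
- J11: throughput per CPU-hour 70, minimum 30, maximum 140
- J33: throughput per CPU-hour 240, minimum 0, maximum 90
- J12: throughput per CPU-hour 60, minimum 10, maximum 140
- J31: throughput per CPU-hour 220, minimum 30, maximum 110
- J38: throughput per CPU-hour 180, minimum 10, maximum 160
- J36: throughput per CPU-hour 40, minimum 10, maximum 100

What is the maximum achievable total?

Meeting every minimum uses 30+30+0+10+30+10+10 = 120 CPU-hours, leaving 660.
Highest throughput per CPU-hour first: J33 240 > J31 220 > J38 180 > J5 120 > J11 70 > J12 60 > J36 40.
Give J33 90 more to hit its cap of 90 ; 570 left.
J31 takes 80 more to reach its cap of 110 ; 490 left.
J38 takes 150 more to reach its cap of 160 ; 340 left.
J5 takes 100 more to reach its cap of 130 ; 240 left.
Give J11 110 more to hit its cap of 140 ; 130 left.
J12 takes 130 more to reach its cap of 140 ; 0 left.
Total = 120×130 + 70×140 + 240×90 + 60×140 + 220×110 + 180×160 + 40×10 = 108800.

108800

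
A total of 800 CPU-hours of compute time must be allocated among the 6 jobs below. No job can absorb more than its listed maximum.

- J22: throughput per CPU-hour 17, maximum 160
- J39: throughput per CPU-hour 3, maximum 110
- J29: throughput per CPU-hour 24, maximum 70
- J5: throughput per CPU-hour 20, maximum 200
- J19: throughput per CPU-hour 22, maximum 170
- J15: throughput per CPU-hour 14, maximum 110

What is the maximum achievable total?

Rank by throughput per CPU-hour: J29 24 > J19 22 > J5 20 > J22 17 > J15 14 > J39 3.
J29: +70 to 70 (cap) → 730 left.
J19: +170 to 170 (cap) → 560 left.
J5: +200 to 200 (cap) → 360 left.
J22 takes 160 to reach its cap of 160 → 200 left.
J15 takes 110 to reach its cap of 110 → 90 left.
J39: +90 (room for 110) → 90. Pool exhausted.
Total = 17×160 + 3×90 + 24×70 + 20×200 + 22×170 + 14×110 = 13950.

13950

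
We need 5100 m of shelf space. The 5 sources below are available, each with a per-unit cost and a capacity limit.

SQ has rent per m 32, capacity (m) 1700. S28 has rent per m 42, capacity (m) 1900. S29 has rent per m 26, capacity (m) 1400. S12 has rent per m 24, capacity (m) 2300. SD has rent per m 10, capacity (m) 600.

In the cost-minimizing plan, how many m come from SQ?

Use sources in increasing cost order.
SD at 10: take all 600 m — 4500 still needed.
S12 (24): use full 2300 — 2200 m to go.
Take 1400 from S29 at 26 — need 800 more.
SQ (32): take the remaining 800 — done.
S28: unused.

800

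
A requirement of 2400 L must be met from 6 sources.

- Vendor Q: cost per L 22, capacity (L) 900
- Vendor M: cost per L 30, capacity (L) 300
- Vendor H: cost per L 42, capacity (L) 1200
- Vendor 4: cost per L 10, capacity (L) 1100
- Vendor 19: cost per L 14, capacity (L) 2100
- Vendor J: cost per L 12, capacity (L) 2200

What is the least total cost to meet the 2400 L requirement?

Cheapest first:
Take 1100 from Vendor 4 at 10 → need 1300 more.
Vendor J at 12: take 1300 of its 2200 → requirement met.
Vendor 19, Vendor Q, Vendor M, Vendor H: unused.
Cost = 1100×10 + 1300×12 = 26600.

26600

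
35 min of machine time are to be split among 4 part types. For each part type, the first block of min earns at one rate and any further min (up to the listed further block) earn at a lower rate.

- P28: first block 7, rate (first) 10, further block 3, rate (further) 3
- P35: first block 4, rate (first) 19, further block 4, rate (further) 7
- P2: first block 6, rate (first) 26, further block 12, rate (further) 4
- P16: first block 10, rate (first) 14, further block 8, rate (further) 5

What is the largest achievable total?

Order all 8 blocks by rate: P2/T1 26 > P35/T1 19 > P16/T1 14 > P28/T1 10 > P35/T2 7 > P16/T2 5 > P2/T2 4 > P28/T2 3.
P2 T1 at 26: fill all 6 ; 29 left.
P35 T1 at 19: fill all 4 ; 25 left.
P16 T1 at 14: fill all 10 ; 15 left.
P28/T1 (10): +7 ; 8 left.
P35/T2 (7): +4 ; 4 left.
4 remain; put them into P16 T2 at 5.
Total = 26×6 + 19×4 + 14×10 + 10×7 + 7×4 + 5×4 = 490.

490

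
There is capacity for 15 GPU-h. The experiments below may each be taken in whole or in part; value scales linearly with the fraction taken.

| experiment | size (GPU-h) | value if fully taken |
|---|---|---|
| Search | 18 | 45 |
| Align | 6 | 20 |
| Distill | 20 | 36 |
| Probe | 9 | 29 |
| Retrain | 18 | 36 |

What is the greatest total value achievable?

49

Sort by value density: Align 20/6≈3.33, Probe 29/9≈3.22, Search 45/18≈2.5, Retrain 36/18≈2, Distill 36/20≈1.8.
Align: take in full, 6 GPU-h for value 20 — 9 left.
Take all of Probe (9 GPU-h, value 29) — 0 GPU-h left.
Total value = 49.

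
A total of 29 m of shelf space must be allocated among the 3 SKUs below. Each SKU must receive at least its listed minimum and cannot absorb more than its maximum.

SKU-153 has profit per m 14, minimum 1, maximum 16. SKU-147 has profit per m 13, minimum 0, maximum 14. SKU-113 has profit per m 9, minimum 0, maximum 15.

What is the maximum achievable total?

Meeting every minimum uses 1+0+0 = 1 m, leaving 28.
Order the SKUs by profit per m: SKU-153 14 > SKU-147 13 > SKU-113 9.
SKU-153: +15 to 16 (cap) → 13 left.
SKU-147 has room for 14 more but only 13 remain, so it gets 13.
Total = 14×16 + 13×13 = 393.

393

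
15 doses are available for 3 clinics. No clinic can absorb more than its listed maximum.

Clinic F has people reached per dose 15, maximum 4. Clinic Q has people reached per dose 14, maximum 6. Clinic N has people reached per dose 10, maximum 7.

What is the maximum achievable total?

Rank by people reached per dose: Clinic F 15 > Clinic Q 14 > Clinic N 10.
Clinic F takes 4 to reach its cap of 4 → 11 left.
Clinic Q: +6 to 6 (cap) → 5 left.
Clinic N: +5 (room for 7) → 5. Pool exhausted.
Total = 15×4 + 14×6 + 10×5 = 194.

194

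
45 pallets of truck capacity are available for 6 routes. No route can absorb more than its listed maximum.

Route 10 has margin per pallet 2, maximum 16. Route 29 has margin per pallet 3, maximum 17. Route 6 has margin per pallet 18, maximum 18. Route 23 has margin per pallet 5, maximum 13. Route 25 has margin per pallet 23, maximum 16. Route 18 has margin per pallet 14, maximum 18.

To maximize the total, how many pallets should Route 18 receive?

11

Order the routes by margin per pallet: Route 25 23 > Route 6 18 > Route 18 14 > Route 23 5 > Route 29 3 > Route 10 2.
Give Route 25 16 to hit its cap of 16 — 29 left.
Route 6: +18 to 18 (cap) — 11 left.
Route 18: +11 (room for 18) → 11. Pool exhausted.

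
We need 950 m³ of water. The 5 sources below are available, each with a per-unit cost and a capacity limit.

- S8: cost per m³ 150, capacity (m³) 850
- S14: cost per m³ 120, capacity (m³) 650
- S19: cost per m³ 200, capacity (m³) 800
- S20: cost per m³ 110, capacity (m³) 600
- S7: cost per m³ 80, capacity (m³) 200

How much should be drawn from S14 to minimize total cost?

Use sources in increasing cost order.
Take 200 from S7 at 80 — need 750 more.
S20 (110): use full 600 — 150 m³ to go.
S14 at 120: take 150 of its 650 — requirement met.
S8, S19: unused.

150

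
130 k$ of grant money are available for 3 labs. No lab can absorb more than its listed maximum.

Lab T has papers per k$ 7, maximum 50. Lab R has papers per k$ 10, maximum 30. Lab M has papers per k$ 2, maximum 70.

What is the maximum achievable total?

750

Rank by papers per k$: Lab R 10 > Lab T 7 > Lab M 2.
Give Lab R 30 to hit its cap of 30 — 100 left.
Lab T: +50 to 50 (cap) — 50 left.
Lab M has room for 70 but only 50 remain, so it gets 50.
Total = 7×50 + 10×30 + 2×50 = 750.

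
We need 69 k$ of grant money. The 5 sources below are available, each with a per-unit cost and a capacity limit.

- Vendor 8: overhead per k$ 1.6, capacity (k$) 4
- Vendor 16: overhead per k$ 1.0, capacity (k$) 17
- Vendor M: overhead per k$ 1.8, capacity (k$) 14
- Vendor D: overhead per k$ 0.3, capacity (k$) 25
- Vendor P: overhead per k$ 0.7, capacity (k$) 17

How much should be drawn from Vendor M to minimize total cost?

6

Cheapest first:
Vendor D (0.3): use full 25 — 44 k$ to go.
Take 17 from Vendor P at 0.7 — need 27 more.
Vendor 16 (1.0): use full 17 — 10 k$ to go.
Vendor 8 (1.6): use full 4 — 6 k$ to go.
Take 6 from Vendor M at 1.8 to finish.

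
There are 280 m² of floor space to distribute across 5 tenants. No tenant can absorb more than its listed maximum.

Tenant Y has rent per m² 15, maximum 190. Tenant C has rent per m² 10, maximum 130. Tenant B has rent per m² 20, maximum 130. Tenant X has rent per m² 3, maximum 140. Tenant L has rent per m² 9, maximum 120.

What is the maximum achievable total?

Order the tenants by rent per m²: Tenant B 20 > Tenant Y 15 > Tenant C 10 > Tenant L 9 > Tenant X 3.
Tenant B: +130 to 130 (cap) → 150 left.
Tenant Y: +150 (room for 190) → 150. Pool exhausted.
Total = 15×150 + 20×130 = 4850.

4850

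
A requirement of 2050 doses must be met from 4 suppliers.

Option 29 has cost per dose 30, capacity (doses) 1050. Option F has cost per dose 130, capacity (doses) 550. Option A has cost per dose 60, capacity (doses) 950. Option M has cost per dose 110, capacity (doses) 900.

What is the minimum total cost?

94000

Cheapest first:
Option 29 (30): use full 1050 ; 1000 doses to go.
Option A at 60: take all 950 doses ; 50 still needed.
Option M (110): take the remaining 50 ; done.
Option F: unused.
Cost = 1050×30 + 950×60 + 50×110 = 94000.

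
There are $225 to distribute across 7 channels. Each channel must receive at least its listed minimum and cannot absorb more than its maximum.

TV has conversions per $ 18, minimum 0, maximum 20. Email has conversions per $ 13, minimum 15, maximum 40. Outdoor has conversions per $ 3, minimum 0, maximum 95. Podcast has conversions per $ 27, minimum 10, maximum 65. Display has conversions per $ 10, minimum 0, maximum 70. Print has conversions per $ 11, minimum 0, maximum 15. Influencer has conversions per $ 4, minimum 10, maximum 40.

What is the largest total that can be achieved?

Meeting every minimum uses 0+15+0+10+0+0+10 = 35 $, leaving 190.
Order the channels by conversions per $: Podcast 27 > TV 18 > Email 13 > Print 11 > Display 10 > Influencer 4 > Outdoor 3.
Podcast: +55 to 65 (cap) → 135 left.
TV takes 20 more to reach its cap of 20 → 115 left.
Email: +25 to 40 (cap) → 90 left.
Print takes 15 more to reach its cap of 15 → 75 left.
Display: +70 to 70 (cap) → 5 left.
Only 5 left; Influencer takes them to reach 15.
Total = 18×20 + 13×40 + 27×65 + 10×70 + 11×15 + 4×15 = 3560.

3560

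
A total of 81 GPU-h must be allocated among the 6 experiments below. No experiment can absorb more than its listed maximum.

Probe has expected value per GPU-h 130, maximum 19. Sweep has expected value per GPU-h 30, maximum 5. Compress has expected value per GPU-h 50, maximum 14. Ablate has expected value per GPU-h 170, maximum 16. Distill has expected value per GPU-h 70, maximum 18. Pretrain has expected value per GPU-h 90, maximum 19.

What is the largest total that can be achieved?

8610

Highest expected value per GPU-h first: Ablate 170 > Probe 130 > Pretrain 90 > Distill 70 > Compress 50 > Sweep 30.
Give Ablate 16 to hit its cap of 16 ; 65 left.
Give Probe 19 to hit its cap of 19 ; 46 left.
Give Pretrain 19 to hit its cap of 19 ; 27 left.
Distill: +18 to 18 (cap) ; 9 left.
Compress: +9 (room for 14) → 9. Pool exhausted.
Total = 130×19 + 50×9 + 170×16 + 70×18 + 90×19 = 8610.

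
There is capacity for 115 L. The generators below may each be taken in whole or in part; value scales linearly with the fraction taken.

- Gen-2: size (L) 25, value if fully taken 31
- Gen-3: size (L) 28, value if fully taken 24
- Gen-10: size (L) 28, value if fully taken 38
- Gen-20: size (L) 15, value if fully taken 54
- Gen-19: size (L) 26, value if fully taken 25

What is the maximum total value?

166

Best value per unit of size first: Gen-20 54/15≈3.6, Gen-10 38/28≈1.36, Gen-2 31/25≈1.24, Gen-19 25/26≈0.962, Gen-3 24/28≈0.857.
Take all of Gen-20 (15 L, value 54) ; 100 L left.
Gen-10: take in full, 28 L for value 38 ; 72 left.
All 25 L of Gen-2 fit (value 31) ; 47 remain.
All 26 L of Gen-19 fit (value 25) ; 21 remain.
Fill the last 21 L with part of Gen-3: 21/28 of it earns 18.
Total value = 166.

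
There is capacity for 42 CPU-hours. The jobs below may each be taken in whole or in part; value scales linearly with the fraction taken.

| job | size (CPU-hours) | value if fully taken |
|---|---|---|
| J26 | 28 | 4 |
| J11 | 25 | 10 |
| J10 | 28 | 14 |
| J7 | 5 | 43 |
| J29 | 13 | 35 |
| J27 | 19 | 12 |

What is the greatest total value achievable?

92.5

Rank by value-to-size ratio: J7 43/5≈8.6, J29 35/13≈2.69, J27 12/19≈0.632, J10 14/28≈0.5, J11 10/25≈0.4, J26 4/28≈0.143.
All 5 CPU-hours of J7 fit (value 43) → 37 remain.
J29: take in full, 13 CPU-hours for value 35 → 24 left.
J27: take in full, 19 CPU-hours for value 12 → 5 left.
5 CPU-hours left: a 5/28 share of J10 gives 14×5/28 = 2.5.
Total value = 92.5.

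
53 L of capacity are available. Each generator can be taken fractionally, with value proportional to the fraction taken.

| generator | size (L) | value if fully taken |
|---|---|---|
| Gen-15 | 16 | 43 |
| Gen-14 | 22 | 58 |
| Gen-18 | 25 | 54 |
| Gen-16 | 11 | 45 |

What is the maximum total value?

Rank by value-to-size ratio: Gen-16 45/11≈4.09, Gen-15 43/16≈2.69, Gen-14 58/22≈2.64, Gen-18 54/25≈2.16.
All 11 L of Gen-16 fit (value 45) → 42 remain.
Take all of Gen-15 (16 L, value 43) → 26 L left.
Gen-14: take in full, 22 L for value 58 → 4 left.
Only 4 L remain; take 4/25 of Gen-18 for value 54×4/25 = 8.64.
Total value = 154.64.

154.64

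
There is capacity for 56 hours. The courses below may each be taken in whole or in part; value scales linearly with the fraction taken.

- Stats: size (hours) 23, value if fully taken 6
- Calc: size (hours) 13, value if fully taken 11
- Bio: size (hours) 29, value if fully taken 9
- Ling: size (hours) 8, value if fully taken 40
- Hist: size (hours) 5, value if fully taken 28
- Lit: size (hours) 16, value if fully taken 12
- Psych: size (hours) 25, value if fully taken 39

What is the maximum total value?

Best value per unit of size first: Hist 28/5≈5.6, Ling 40/8≈5, Psych 39/25≈1.56, Calc 11/13≈0.846, Lit 12/16≈0.75, Bio 9/29≈0.31, Stats 6/23≈0.261.
All 5 hours of Hist fit (value 28) ; 51 remain.
Take all of Ling (8 hours, value 40) ; 43 hours left.
Take all of Psych (25 hours, value 39) ; 18 hours left.
Take all of Calc (13 hours, value 11) ; 5 hours left.
Fill the last 5 hours with part of Lit: 5/16 of it earns 3.75.
Total value = 121.75.

121.75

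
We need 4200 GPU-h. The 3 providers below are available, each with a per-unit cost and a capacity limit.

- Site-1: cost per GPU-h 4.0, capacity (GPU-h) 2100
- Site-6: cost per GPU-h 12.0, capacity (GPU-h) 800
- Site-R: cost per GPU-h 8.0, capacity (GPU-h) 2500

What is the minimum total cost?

25200

Fill from the cheapest provider first.
Site-1 (4.0): use full 2100 — 2100 GPU-h to go.
Site-R at 8.0: take 2100 of its 2500 — requirement met.
Site-6: unused.
Cost = 2100×4.0 + 2100×8.0 = 25200.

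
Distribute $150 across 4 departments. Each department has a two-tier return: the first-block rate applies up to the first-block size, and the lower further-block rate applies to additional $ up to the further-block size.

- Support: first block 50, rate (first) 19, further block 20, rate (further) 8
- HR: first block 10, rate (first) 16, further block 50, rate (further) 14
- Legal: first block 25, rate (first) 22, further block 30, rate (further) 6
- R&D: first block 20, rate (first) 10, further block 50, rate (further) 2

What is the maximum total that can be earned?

2510

Treat each block as its own option and order by rate: Legal/T1 22 > Support/T1 19 > HR/T1 16 > HR/T2 14 > R&D/T1 10 > Support/T2 8 > Legal/T2 6 > R&D/T2 2.
Legal T1 at 22: fill all 25 ; 125 left.
Fill Support T1 block (50 at 19) ; 75 left.
Fill HR T1 block (10 at 16) ; 65 left.
HR/T2 (14): +50 ; 15 left.
15 remain; put them into R&D T1 at 10.
Total = 22×25 + 19×50 + 16×10 + 14×50 + 10×15 = 2510.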